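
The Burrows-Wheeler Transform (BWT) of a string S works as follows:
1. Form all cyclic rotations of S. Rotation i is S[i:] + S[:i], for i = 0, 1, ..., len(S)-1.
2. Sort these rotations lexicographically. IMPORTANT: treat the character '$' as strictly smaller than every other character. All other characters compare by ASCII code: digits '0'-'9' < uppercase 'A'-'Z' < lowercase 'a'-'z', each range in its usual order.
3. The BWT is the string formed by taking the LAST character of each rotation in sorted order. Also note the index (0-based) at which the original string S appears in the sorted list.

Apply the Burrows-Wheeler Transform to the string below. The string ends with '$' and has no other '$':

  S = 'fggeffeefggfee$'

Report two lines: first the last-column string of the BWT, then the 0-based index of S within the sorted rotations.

Answer: eeffgegfe$eggff
9

Derivation:
All 15 rotations (rotation i = S[i:]+S[:i]):
  rot[0] = fggeffeefggfee$
  rot[1] = ggeffeefggfee$f
  rot[2] = geffeefggfee$fg
  rot[3] = effeefggfee$fgg
  rot[4] = ffeefggfee$fgge
  rot[5] = feefggfee$fggef
  rot[6] = eefggfee$fggeff
  rot[7] = efggfee$fggeffe
  rot[8] = fggfee$fggeffee
  rot[9] = ggfee$fggeffeef
  rot[10] = gfee$fggeffeefg
  rot[11] = fee$fggeffeefgg
  rot[12] = ee$fggeffeefggf
  rot[13] = e$fggeffeefggfe
  rot[14] = $fggeffeefggfee
Sorted (with $ < everything):
  sorted[0] = $fggeffeefggfee  (last char: 'e')
  sorted[1] = e$fggeffeefggfe  (last char: 'e')
  sorted[2] = ee$fggeffeefggf  (last char: 'f')
  sorted[3] = eefggfee$fggeff  (last char: 'f')
  sorted[4] = effeefggfee$fgg  (last char: 'g')
  sorted[5] = efggfee$fggeffe  (last char: 'e')
  sorted[6] = fee$fggeffeefgg  (last char: 'g')
  sorted[7] = feefggfee$fggef  (last char: 'f')
  sorted[8] = ffeefggfee$fgge  (last char: 'e')
  sorted[9] = fggeffeefggfee$  (last char: '$')
  sorted[10] = fggfee$fggeffee  (last char: 'e')
  sorted[11] = geffeefggfee$fg  (last char: 'g')
  sorted[12] = gfee$fggeffeefg  (last char: 'g')
  sorted[13] = ggeffeefggfee$f  (last char: 'f')
  sorted[14] = ggfee$fggeffeef  (last char: 'f')
Last column: eeffgegfe$eggff
Original string S is at sorted index 9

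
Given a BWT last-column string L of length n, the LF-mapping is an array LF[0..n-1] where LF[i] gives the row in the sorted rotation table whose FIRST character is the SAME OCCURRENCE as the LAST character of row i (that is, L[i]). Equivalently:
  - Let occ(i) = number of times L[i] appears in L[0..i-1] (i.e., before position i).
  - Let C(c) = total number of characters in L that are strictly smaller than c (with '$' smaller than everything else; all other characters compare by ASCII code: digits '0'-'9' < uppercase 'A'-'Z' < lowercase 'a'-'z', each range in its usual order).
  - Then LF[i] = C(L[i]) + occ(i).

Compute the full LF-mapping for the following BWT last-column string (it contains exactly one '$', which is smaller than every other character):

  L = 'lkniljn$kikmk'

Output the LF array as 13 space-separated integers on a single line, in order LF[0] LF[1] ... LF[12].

Answer: 8 4 11 1 9 3 12 0 5 2 6 10 7

Derivation:
Char counts: '$':1, 'i':2, 'j':1, 'k':4, 'l':2, 'm':1, 'n':2
C (first-col start): C('$')=0, C('i')=1, C('j')=3, C('k')=4, C('l')=8, C('m')=10, C('n')=11
L[0]='l': occ=0, LF[0]=C('l')+0=8+0=8
L[1]='k': occ=0, LF[1]=C('k')+0=4+0=4
L[2]='n': occ=0, LF[2]=C('n')+0=11+0=11
L[3]='i': occ=0, LF[3]=C('i')+0=1+0=1
L[4]='l': occ=1, LF[4]=C('l')+1=8+1=9
L[5]='j': occ=0, LF[5]=C('j')+0=3+0=3
L[6]='n': occ=1, LF[6]=C('n')+1=11+1=12
L[7]='$': occ=0, LF[7]=C('$')+0=0+0=0
L[8]='k': occ=1, LF[8]=C('k')+1=4+1=5
L[9]='i': occ=1, LF[9]=C('i')+1=1+1=2
L[10]='k': occ=2, LF[10]=C('k')+2=4+2=6
L[11]='m': occ=0, LF[11]=C('m')+0=10+0=10
L[12]='k': occ=3, LF[12]=C('k')+3=4+3=7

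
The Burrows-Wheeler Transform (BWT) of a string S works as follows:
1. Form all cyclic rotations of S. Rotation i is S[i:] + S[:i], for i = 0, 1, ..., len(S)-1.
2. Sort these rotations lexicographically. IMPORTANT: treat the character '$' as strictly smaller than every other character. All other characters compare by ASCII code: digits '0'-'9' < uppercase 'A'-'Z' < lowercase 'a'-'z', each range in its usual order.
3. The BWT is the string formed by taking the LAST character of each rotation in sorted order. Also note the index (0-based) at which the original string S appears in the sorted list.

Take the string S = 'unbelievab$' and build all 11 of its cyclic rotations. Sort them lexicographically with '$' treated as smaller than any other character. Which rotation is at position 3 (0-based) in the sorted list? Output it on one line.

Answer: believab$un

Derivation:
All 11 rotations (rotation i = S[i:]+S[:i]):
  rot[0] = unbelievab$
  rot[1] = nbelievab$u
  rot[2] = believab$un
  rot[3] = elievab$unb
  rot[4] = lievab$unbe
  rot[5] = ievab$unbel
  rot[6] = evab$unbeli
  rot[7] = vab$unbelie
  rot[8] = ab$unbeliev
  rot[9] = b$unbelieva
  rot[10] = $unbelievab
Sorted (with $ < everything):
  sorted[0] = $unbelievab
  sorted[1] = ab$unbeliev
  sorted[2] = b$unbelieva
  sorted[3] = believab$un
  sorted[4] = elievab$unb
  sorted[5] = evab$unbeli
  sorted[6] = ievab$unbel
  sorted[7] = lievab$unbe
  sorted[8] = nbelievab$u
  sorted[9] = unbelievab$
  sorted[10] = vab$unbelie
sorted[3] = believab$un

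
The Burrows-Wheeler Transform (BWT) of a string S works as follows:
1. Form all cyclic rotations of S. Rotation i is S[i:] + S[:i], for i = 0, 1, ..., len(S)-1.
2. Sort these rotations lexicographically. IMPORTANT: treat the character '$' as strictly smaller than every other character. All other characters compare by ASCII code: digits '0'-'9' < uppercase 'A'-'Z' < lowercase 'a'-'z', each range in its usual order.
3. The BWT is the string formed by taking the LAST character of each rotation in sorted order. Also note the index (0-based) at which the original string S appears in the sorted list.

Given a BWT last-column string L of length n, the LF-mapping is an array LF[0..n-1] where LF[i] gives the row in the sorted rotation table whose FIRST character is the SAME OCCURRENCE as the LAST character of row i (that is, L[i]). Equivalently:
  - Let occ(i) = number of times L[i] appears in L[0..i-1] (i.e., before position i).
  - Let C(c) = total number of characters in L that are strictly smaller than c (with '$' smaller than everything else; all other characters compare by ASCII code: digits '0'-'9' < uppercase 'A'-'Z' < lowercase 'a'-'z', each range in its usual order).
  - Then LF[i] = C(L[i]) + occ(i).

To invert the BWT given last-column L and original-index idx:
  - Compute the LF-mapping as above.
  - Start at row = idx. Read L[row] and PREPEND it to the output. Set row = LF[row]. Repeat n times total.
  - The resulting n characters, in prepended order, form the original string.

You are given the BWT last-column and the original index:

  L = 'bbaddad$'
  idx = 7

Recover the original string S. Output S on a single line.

LF mapping: 3 4 1 5 6 2 7 0
Walk LF starting at row 7, prepending L[row]:
  step 1: row=7, L[7]='$', prepend. Next row=LF[7]=0
  step 2: row=0, L[0]='b', prepend. Next row=LF[0]=3
  step 3: row=3, L[3]='d', prepend. Next row=LF[3]=5
  step 4: row=5, L[5]='a', prepend. Next row=LF[5]=2
  step 5: row=2, L[2]='a', prepend. Next row=LF[2]=1
  step 6: row=1, L[1]='b', prepend. Next row=LF[1]=4
  step 7: row=4, L[4]='d', prepend. Next row=LF[4]=6
  step 8: row=6, L[6]='d', prepend. Next row=LF[6]=7
Reversed output: ddbaadb$

Answer: ddbaadb$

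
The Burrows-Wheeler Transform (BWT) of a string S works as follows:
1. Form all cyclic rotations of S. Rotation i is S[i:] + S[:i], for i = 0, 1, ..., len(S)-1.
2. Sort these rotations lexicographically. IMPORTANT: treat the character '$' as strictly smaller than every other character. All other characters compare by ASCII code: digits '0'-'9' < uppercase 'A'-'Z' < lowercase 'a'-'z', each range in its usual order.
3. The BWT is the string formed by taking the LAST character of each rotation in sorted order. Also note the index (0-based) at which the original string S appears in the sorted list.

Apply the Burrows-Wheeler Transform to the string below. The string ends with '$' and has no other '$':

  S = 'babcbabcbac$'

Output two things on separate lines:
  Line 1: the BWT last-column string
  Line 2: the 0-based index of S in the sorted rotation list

All 12 rotations (rotation i = S[i:]+S[:i]):
  rot[0] = babcbabcbac$
  rot[1] = abcbabcbac$b
  rot[2] = bcbabcbac$ba
  rot[3] = cbabcbac$bab
  rot[4] = babcbac$babc
  rot[5] = abcbac$babcb
  rot[6] = bcbac$babcba
  rot[7] = cbac$babcbab
  rot[8] = bac$babcbabc
  rot[9] = ac$babcbabcb
  rot[10] = c$babcbabcba
  rot[11] = $babcbabcbac
Sorted (with $ < everything):
  sorted[0] = $babcbabcbac  (last char: 'c')
  sorted[1] = abcbabcbac$b  (last char: 'b')
  sorted[2] = abcbac$babcb  (last char: 'b')
  sorted[3] = ac$babcbabcb  (last char: 'b')
  sorted[4] = babcbabcbac$  (last char: '$')
  sorted[5] = babcbac$babc  (last char: 'c')
  sorted[6] = bac$babcbabc  (last char: 'c')
  sorted[7] = bcbabcbac$ba  (last char: 'a')
  sorted[8] = bcbac$babcba  (last char: 'a')
  sorted[9] = c$babcbabcba  (last char: 'a')
  sorted[10] = cbabcbac$bab  (last char: 'b')
  sorted[11] = cbac$babcbab  (last char: 'b')
Last column: cbbb$ccaaabb
Original string S is at sorted index 4

Answer: cbbb$ccaaabb
4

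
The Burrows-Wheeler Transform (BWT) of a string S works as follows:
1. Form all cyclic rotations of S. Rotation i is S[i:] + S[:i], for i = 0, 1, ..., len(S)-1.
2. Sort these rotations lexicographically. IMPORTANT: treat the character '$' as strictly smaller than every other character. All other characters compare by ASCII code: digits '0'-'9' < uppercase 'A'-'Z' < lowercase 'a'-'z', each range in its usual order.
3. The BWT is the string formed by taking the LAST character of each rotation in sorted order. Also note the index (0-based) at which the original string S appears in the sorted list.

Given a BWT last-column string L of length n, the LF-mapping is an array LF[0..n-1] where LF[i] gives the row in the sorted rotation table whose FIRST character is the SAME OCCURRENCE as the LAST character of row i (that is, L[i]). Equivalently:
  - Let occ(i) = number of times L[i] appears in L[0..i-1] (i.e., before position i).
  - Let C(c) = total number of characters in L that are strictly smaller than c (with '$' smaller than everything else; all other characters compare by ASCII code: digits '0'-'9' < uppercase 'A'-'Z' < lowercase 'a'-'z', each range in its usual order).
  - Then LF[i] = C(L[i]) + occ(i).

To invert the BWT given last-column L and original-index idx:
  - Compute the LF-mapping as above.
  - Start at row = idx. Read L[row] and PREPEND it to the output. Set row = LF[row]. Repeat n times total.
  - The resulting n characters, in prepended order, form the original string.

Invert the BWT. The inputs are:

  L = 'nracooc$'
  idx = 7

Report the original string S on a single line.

Answer: raccoon$

Derivation:
LF mapping: 4 7 1 2 5 6 3 0
Walk LF starting at row 7, prepending L[row]:
  step 1: row=7, L[7]='$', prepend. Next row=LF[7]=0
  step 2: row=0, L[0]='n', prepend. Next row=LF[0]=4
  step 3: row=4, L[4]='o', prepend. Next row=LF[4]=5
  step 4: row=5, L[5]='o', prepend. Next row=LF[5]=6
  step 5: row=6, L[6]='c', prepend. Next row=LF[6]=3
  step 6: row=3, L[3]='c', prepend. Next row=LF[3]=2
  step 7: row=2, L[2]='a', prepend. Next row=LF[2]=1
  step 8: row=1, L[1]='r', prepend. Next row=LF[1]=7
Reversed output: raccoon$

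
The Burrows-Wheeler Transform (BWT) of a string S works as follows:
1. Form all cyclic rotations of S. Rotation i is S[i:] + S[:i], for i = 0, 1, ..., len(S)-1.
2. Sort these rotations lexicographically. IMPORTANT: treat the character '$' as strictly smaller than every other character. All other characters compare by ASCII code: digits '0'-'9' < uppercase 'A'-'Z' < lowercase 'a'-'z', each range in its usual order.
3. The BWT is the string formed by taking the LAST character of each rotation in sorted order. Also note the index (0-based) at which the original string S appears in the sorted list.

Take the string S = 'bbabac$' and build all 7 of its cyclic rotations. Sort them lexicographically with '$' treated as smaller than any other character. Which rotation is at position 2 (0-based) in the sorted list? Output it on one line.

Answer: ac$bbab

Derivation:
All 7 rotations (rotation i = S[i:]+S[:i]):
  rot[0] = bbabac$
  rot[1] = babac$b
  rot[2] = abac$bb
  rot[3] = bac$bba
  rot[4] = ac$bbab
  rot[5] = c$bbaba
  rot[6] = $bbabac
Sorted (with $ < everything):
  sorted[0] = $bbabac
  sorted[1] = abac$bb
  sorted[2] = ac$bbab
  sorted[3] = babac$b
  sorted[4] = bac$bba
  sorted[5] = bbabac$
  sorted[6] = c$bbaba
sorted[2] = ac$bbab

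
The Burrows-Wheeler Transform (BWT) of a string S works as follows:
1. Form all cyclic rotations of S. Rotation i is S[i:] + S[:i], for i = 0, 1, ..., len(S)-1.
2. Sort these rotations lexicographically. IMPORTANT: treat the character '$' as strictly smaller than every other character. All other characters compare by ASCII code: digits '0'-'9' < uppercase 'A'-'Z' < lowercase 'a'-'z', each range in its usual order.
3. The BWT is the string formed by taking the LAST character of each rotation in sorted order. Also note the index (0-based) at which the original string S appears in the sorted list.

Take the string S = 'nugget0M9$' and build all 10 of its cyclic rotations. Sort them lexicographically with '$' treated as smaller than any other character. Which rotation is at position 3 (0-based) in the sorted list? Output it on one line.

All 10 rotations (rotation i = S[i:]+S[:i]):
  rot[0] = nugget0M9$
  rot[1] = ugget0M9$n
  rot[2] = gget0M9$nu
  rot[3] = get0M9$nug
  rot[4] = et0M9$nugg
  rot[5] = t0M9$nugge
  rot[6] = 0M9$nugget
  rot[7] = M9$nugget0
  rot[8] = 9$nugget0M
  rot[9] = $nugget0M9
Sorted (with $ < everything):
  sorted[0] = $nugget0M9
  sorted[1] = 0M9$nugget
  sorted[2] = 9$nugget0M
  sorted[3] = M9$nugget0
  sorted[4] = et0M9$nugg
  sorted[5] = get0M9$nug
  sorted[6] = gget0M9$nu
  sorted[7] = nugget0M9$
  sorted[8] = t0M9$nugge
  sorted[9] = ugget0M9$n
sorted[3] = M9$nugget0

Answer: M9$nugget0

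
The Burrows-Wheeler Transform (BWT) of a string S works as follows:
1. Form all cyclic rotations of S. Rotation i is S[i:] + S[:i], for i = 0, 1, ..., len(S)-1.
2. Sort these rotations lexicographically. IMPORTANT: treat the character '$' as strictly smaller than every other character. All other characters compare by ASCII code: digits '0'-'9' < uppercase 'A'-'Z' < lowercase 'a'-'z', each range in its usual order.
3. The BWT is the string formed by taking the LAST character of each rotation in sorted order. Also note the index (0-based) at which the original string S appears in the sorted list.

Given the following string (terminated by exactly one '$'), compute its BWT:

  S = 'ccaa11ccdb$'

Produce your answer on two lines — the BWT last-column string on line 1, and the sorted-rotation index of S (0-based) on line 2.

All 11 rotations (rotation i = S[i:]+S[:i]):
  rot[0] = ccaa11ccdb$
  rot[1] = caa11ccdb$c
  rot[2] = aa11ccdb$cc
  rot[3] = a11ccdb$cca
  rot[4] = 11ccdb$ccaa
  rot[5] = 1ccdb$ccaa1
  rot[6] = ccdb$ccaa11
  rot[7] = cdb$ccaa11c
  rot[8] = db$ccaa11cc
  rot[9] = b$ccaa11ccd
  rot[10] = $ccaa11ccdb
Sorted (with $ < everything):
  sorted[0] = $ccaa11ccdb  (last char: 'b')
  sorted[1] = 11ccdb$ccaa  (last char: 'a')
  sorted[2] = 1ccdb$ccaa1  (last char: '1')
  sorted[3] = a11ccdb$cca  (last char: 'a')
  sorted[4] = aa11ccdb$cc  (last char: 'c')
  sorted[5] = b$ccaa11ccd  (last char: 'd')
  sorted[6] = caa11ccdb$c  (last char: 'c')
  sorted[7] = ccaa11ccdb$  (last char: '$')
  sorted[8] = ccdb$ccaa11  (last char: '1')
  sorted[9] = cdb$ccaa11c  (last char: 'c')
  sorted[10] = db$ccaa11cc  (last char: 'c')
Last column: ba1acdc$1cc
Original string S is at sorted index 7

Answer: ba1acdc$1cc
7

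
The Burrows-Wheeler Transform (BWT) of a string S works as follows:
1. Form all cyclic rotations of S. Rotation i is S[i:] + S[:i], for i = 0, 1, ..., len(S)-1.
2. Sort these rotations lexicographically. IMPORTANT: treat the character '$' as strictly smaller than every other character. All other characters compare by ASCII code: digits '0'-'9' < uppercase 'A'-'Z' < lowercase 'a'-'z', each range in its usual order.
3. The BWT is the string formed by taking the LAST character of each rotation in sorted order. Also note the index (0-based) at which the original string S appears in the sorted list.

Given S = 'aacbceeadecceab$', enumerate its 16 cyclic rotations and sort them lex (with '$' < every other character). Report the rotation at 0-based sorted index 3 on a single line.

All 16 rotations (rotation i = S[i:]+S[:i]):
  rot[0] = aacbceeadecceab$
  rot[1] = acbceeadecceab$a
  rot[2] = cbceeadecceab$aa
  rot[3] = bceeadecceab$aac
  rot[4] = ceeadecceab$aacb
  rot[5] = eeadecceab$aacbc
  rot[6] = eadecceab$aacbce
  rot[7] = adecceab$aacbcee
  rot[8] = decceab$aacbceea
  rot[9] = ecceab$aacbceead
  rot[10] = cceab$aacbceeade
  rot[11] = ceab$aacbceeadec
  rot[12] = eab$aacbceeadecc
  rot[13] = ab$aacbceeadecce
  rot[14] = b$aacbceeadeccea
  rot[15] = $aacbceeadecceab
Sorted (with $ < everything):
  sorted[0] = $aacbceeadecceab
  sorted[1] = aacbceeadecceab$
  sorted[2] = ab$aacbceeadecce
  sorted[3] = acbceeadecceab$a
  sorted[4] = adecceab$aacbcee
  sorted[5] = b$aacbceeadeccea
  sorted[6] = bceeadecceab$aac
  sorted[7] = cbceeadecceab$aa
  sorted[8] = cceab$aacbceeade
  sorted[9] = ceab$aacbceeadec
  sorted[10] = ceeadecceab$aacb
  sorted[11] = decceab$aacbceea
  sorted[12] = eab$aacbceeadecc
  sorted[13] = eadecceab$aacbce
  sorted[14] = ecceab$aacbceead
  sorted[15] = eeadecceab$aacbc
sorted[3] = acbceeadecceab$a

Answer: acbceeadecceab$a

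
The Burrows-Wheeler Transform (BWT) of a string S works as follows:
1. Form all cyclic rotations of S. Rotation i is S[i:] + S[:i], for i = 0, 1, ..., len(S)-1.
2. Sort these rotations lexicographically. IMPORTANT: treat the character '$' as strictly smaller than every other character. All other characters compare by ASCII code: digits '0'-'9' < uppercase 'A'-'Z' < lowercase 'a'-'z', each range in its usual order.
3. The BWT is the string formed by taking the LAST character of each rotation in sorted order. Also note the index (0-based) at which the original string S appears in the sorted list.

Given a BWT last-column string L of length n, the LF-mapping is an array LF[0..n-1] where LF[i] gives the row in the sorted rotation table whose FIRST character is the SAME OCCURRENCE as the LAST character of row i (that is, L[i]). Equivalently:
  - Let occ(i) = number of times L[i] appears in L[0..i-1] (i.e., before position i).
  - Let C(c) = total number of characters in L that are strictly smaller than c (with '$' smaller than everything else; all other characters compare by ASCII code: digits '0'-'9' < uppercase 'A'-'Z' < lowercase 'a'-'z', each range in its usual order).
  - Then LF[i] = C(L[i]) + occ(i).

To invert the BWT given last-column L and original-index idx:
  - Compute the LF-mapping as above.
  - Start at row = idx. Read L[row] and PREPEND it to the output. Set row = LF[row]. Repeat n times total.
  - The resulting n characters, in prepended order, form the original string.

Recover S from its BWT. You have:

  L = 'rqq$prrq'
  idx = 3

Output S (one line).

LF mapping: 5 2 3 0 1 6 7 4
Walk LF starting at row 3, prepending L[row]:
  step 1: row=3, L[3]='$', prepend. Next row=LF[3]=0
  step 2: row=0, L[0]='r', prepend. Next row=LF[0]=5
  step 3: row=5, L[5]='r', prepend. Next row=LF[5]=6
  step 4: row=6, L[6]='r', prepend. Next row=LF[6]=7
  step 5: row=7, L[7]='q', prepend. Next row=LF[7]=4
  step 6: row=4, L[4]='p', prepend. Next row=LF[4]=1
  step 7: row=1, L[1]='q', prepend. Next row=LF[1]=2
  step 8: row=2, L[2]='q', prepend. Next row=LF[2]=3
Reversed output: qqpqrrr$

Answer: qqpqrrr$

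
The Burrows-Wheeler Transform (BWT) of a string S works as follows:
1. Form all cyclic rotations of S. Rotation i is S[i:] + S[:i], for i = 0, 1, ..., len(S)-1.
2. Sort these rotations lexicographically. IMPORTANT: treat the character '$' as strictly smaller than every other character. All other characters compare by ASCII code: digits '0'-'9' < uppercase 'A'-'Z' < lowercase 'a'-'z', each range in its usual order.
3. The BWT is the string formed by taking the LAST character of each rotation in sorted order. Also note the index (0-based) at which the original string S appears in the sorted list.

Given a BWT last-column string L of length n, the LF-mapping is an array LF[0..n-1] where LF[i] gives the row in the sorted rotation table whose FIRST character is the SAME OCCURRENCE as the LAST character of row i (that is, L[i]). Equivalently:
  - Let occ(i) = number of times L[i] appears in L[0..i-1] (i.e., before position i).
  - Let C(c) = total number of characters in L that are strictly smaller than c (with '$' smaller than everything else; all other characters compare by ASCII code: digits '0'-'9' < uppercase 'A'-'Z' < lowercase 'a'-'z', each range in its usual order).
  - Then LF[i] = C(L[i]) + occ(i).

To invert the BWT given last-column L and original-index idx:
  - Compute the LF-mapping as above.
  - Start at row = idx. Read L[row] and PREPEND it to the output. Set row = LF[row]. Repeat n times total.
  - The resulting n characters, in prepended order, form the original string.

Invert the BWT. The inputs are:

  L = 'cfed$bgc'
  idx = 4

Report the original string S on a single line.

Answer: dcgfbec$

Derivation:
LF mapping: 2 6 5 4 0 1 7 3
Walk LF starting at row 4, prepending L[row]:
  step 1: row=4, L[4]='$', prepend. Next row=LF[4]=0
  step 2: row=0, L[0]='c', prepend. Next row=LF[0]=2
  step 3: row=2, L[2]='e', prepend. Next row=LF[2]=5
  step 4: row=5, L[5]='b', prepend. Next row=LF[5]=1
  step 5: row=1, L[1]='f', prepend. Next row=LF[1]=6
  step 6: row=6, L[6]='g', prepend. Next row=LF[6]=7
  step 7: row=7, L[7]='c', prepend. Next row=LF[7]=3
  step 8: row=3, L[3]='d', prepend. Next row=LF[3]=4
Reversed output: dcgfbec$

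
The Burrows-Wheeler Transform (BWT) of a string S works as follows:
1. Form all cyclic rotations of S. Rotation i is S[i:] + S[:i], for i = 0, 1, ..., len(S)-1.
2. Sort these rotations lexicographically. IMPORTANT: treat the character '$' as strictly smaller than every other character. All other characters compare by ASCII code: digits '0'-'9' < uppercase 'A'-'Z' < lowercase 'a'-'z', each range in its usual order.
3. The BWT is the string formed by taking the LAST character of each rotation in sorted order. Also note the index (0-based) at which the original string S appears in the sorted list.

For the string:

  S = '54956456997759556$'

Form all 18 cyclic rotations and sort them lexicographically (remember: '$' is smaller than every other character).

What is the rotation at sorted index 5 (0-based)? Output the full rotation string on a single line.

All 18 rotations (rotation i = S[i:]+S[:i]):
  rot[0] = 54956456997759556$
  rot[1] = 4956456997759556$5
  rot[2] = 956456997759556$54
  rot[3] = 56456997759556$549
  rot[4] = 6456997759556$5495
  rot[5] = 456997759556$54956
  rot[6] = 56997759556$549564
  rot[7] = 6997759556$5495645
  rot[8] = 997759556$54956456
  rot[9] = 97759556$549564569
  rot[10] = 7759556$5495645699
  rot[11] = 759556$54956456997
  rot[12] = 59556$549564569977
  rot[13] = 9556$5495645699775
  rot[14] = 556$54956456997759
  rot[15] = 56$549564569977595
  rot[16] = 6$5495645699775955
  rot[17] = $54956456997759556
Sorted (with $ < everything):
  sorted[0] = $54956456997759556
  sorted[1] = 456997759556$54956
  sorted[2] = 4956456997759556$5
  sorted[3] = 54956456997759556$
  sorted[4] = 556$54956456997759
  sorted[5] = 56$549564569977595
  sorted[6] = 56456997759556$549
  sorted[7] = 56997759556$549564
  sorted[8] = 59556$549564569977
  sorted[9] = 6$5495645699775955
  sorted[10] = 6456997759556$5495
  sorted[11] = 6997759556$5495645
  sorted[12] = 759556$54956456997
  sorted[13] = 7759556$5495645699
  sorted[14] = 9556$5495645699775
  sorted[15] = 956456997759556$54
  sorted[16] = 97759556$549564569
  sorted[17] = 997759556$54956456
sorted[5] = 56$549564569977595

Answer: 56$549564569977595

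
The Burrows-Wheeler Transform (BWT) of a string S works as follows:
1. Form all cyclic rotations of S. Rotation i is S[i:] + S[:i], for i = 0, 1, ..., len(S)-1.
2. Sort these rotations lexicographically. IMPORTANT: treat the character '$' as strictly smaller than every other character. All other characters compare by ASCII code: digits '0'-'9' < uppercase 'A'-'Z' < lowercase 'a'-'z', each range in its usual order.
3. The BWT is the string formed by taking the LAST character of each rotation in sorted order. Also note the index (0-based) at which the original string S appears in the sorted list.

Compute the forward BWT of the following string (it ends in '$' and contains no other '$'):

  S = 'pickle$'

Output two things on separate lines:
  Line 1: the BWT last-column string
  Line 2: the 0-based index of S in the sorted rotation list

All 7 rotations (rotation i = S[i:]+S[:i]):
  rot[0] = pickle$
  rot[1] = ickle$p
  rot[2] = ckle$pi
  rot[3] = kle$pic
  rot[4] = le$pick
  rot[5] = e$pickl
  rot[6] = $pickle
Sorted (with $ < everything):
  sorted[0] = $pickle  (last char: 'e')
  sorted[1] = ckle$pi  (last char: 'i')
  sorted[2] = e$pickl  (last char: 'l')
  sorted[3] = ickle$p  (last char: 'p')
  sorted[4] = kle$pic  (last char: 'c')
  sorted[5] = le$pick  (last char: 'k')
  sorted[6] = pickle$  (last char: '$')
Last column: eilpck$
Original string S is at sorted index 6

Answer: eilpck$
6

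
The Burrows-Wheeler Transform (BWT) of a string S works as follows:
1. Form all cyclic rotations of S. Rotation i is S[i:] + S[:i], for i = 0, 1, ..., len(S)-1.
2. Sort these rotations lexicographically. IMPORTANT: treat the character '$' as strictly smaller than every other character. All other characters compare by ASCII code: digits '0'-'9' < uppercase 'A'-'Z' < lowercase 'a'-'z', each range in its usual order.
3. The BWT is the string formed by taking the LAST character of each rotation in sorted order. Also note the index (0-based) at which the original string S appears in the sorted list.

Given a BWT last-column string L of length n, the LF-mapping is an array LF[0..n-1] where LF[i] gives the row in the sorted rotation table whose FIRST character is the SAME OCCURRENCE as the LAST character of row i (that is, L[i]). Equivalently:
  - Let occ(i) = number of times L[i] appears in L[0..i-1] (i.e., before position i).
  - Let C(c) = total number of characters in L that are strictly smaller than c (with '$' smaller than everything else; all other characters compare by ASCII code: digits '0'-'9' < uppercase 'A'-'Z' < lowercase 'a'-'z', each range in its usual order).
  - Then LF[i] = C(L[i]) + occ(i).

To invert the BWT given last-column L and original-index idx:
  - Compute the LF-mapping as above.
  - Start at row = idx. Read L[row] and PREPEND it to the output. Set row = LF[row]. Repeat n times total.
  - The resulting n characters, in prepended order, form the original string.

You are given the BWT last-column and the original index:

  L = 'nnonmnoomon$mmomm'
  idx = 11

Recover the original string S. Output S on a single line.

LF mapping: 7 8 12 9 1 10 13 14 2 15 11 0 3 4 16 5 6
Walk LF starting at row 11, prepending L[row]:
  step 1: row=11, L[11]='$', prepend. Next row=LF[11]=0
  step 2: row=0, L[0]='n', prepend. Next row=LF[0]=7
  step 3: row=7, L[7]='o', prepend. Next row=LF[7]=14
  step 4: row=14, L[14]='o', prepend. Next row=LF[14]=16
  step 5: row=16, L[16]='m', prepend. Next row=LF[16]=6
  step 6: row=6, L[6]='o', prepend. Next row=LF[6]=13
  step 7: row=13, L[13]='m', prepend. Next row=LF[13]=4
  step 8: row=4, L[4]='m', prepend. Next row=LF[4]=1
  step 9: row=1, L[1]='n', prepend. Next row=LF[1]=8
  step 10: row=8, L[8]='m', prepend. Next row=LF[8]=2
  step 11: row=2, L[2]='o', prepend. Next row=LF[2]=12
  step 12: row=12, L[12]='m', prepend. Next row=LF[12]=3
  step 13: row=3, L[3]='n', prepend. Next row=LF[3]=9
  step 14: row=9, L[9]='o', prepend. Next row=LF[9]=15
  step 15: row=15, L[15]='m', prepend. Next row=LF[15]=5
  step 16: row=5, L[5]='n', prepend. Next row=LF[5]=10
  step 17: row=10, L[10]='n', prepend. Next row=LF[10]=11
Reversed output: nnmonmomnmmomoon$

Answer: nnmonmomnmmomoon$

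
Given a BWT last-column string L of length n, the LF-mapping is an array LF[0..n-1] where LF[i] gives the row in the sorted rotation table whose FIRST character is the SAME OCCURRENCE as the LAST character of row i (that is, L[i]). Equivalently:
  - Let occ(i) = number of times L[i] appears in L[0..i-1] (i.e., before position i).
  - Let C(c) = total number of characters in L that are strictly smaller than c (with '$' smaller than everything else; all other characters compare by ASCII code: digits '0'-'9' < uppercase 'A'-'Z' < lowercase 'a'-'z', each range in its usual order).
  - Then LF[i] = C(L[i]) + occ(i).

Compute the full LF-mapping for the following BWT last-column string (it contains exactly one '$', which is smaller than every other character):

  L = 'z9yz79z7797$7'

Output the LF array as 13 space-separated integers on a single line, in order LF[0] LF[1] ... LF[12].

Answer: 10 6 9 11 1 7 12 2 3 8 4 0 5

Derivation:
Char counts: '$':1, '7':5, '9':3, 'y':1, 'z':3
C (first-col start): C('$')=0, C('7')=1, C('9')=6, C('y')=9, C('z')=10
L[0]='z': occ=0, LF[0]=C('z')+0=10+0=10
L[1]='9': occ=0, LF[1]=C('9')+0=6+0=6
L[2]='y': occ=0, LF[2]=C('y')+0=9+0=9
L[3]='z': occ=1, LF[3]=C('z')+1=10+1=11
L[4]='7': occ=0, LF[4]=C('7')+0=1+0=1
L[5]='9': occ=1, LF[5]=C('9')+1=6+1=7
L[6]='z': occ=2, LF[6]=C('z')+2=10+2=12
L[7]='7': occ=1, LF[7]=C('7')+1=1+1=2
L[8]='7': occ=2, LF[8]=C('7')+2=1+2=3
L[9]='9': occ=2, LF[9]=C('9')+2=6+2=8
L[10]='7': occ=3, LF[10]=C('7')+3=1+3=4
L[11]='$': occ=0, LF[11]=C('$')+0=0+0=0
L[12]='7': occ=4, LF[12]=C('7')+4=1+4=5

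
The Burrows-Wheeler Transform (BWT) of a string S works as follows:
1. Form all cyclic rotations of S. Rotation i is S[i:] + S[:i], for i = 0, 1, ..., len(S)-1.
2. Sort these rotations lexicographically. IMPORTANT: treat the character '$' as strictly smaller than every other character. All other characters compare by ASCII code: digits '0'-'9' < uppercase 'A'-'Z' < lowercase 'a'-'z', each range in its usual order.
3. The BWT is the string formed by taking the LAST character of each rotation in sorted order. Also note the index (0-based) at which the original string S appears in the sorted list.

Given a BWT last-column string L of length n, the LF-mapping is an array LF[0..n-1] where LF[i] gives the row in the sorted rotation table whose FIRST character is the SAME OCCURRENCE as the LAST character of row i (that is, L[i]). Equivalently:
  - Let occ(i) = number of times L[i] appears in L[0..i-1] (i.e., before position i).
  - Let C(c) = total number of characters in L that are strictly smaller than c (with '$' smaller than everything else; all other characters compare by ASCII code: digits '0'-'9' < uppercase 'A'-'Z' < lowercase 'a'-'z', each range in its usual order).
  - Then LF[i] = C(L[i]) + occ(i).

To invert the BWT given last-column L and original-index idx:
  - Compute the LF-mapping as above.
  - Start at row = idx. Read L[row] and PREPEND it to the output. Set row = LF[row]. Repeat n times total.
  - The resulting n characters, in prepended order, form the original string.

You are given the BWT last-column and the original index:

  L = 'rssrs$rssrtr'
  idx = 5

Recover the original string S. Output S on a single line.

Answer: rtssrssrrsr$

Derivation:
LF mapping: 1 6 7 2 8 0 3 9 10 4 11 5
Walk LF starting at row 5, prepending L[row]:
  step 1: row=5, L[5]='$', prepend. Next row=LF[5]=0
  step 2: row=0, L[0]='r', prepend. Next row=LF[0]=1
  step 3: row=1, L[1]='s', prepend. Next row=LF[1]=6
  step 4: row=6, L[6]='r', prepend. Next row=LF[6]=3
  step 5: row=3, L[3]='r', prepend. Next row=LF[3]=2
  step 6: row=2, L[2]='s', prepend. Next row=LF[2]=7
  step 7: row=7, L[7]='s', prepend. Next row=LF[7]=9
  step 8: row=9, L[9]='r', prepend. Next row=LF[9]=4
  step 9: row=4, L[4]='s', prepend. Next row=LF[4]=8
  step 10: row=8, L[8]='s', prepend. Next row=LF[8]=10
  step 11: row=10, L[10]='t', prepend. Next row=LF[10]=11
  step 12: row=11, L[11]='r', prepend. Next row=LF[11]=5
Reversed output: rtssrssrrsr$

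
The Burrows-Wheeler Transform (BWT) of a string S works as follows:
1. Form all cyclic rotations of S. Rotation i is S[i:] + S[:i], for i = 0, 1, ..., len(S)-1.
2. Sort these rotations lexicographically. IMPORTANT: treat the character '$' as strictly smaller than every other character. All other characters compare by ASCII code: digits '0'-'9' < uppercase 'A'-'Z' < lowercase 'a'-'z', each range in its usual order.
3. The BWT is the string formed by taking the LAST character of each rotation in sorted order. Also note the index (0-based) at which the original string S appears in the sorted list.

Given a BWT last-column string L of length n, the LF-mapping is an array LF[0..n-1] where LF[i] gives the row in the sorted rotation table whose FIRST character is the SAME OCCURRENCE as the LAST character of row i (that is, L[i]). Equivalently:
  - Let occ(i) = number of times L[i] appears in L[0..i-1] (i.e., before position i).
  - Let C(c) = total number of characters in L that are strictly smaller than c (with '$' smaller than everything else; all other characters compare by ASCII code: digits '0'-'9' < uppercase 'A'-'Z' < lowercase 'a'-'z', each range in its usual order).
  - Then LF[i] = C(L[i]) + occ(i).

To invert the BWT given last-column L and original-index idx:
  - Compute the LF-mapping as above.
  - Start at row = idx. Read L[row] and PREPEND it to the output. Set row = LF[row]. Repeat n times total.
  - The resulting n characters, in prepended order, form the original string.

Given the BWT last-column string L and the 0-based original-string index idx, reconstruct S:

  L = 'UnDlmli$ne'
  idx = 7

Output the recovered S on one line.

Answer: millennDU$

Derivation:
LF mapping: 2 8 1 5 7 6 4 0 9 3
Walk LF starting at row 7, prepending L[row]:
  step 1: row=7, L[7]='$', prepend. Next row=LF[7]=0
  step 2: row=0, L[0]='U', prepend. Next row=LF[0]=2
  step 3: row=2, L[2]='D', prepend. Next row=LF[2]=1
  step 4: row=1, L[1]='n', prepend. Next row=LF[1]=8
  step 5: row=8, L[8]='n', prepend. Next row=LF[8]=9
  step 6: row=9, L[9]='e', prepend. Next row=LF[9]=3
  step 7: row=3, L[3]='l', prepend. Next row=LF[3]=5
  step 8: row=5, L[5]='l', prepend. Next row=LF[5]=6
  step 9: row=6, L[6]='i', prepend. Next row=LF[6]=4
  step 10: row=4, L[4]='m', prepend. Next row=LF[4]=7
Reversed output: millennDU$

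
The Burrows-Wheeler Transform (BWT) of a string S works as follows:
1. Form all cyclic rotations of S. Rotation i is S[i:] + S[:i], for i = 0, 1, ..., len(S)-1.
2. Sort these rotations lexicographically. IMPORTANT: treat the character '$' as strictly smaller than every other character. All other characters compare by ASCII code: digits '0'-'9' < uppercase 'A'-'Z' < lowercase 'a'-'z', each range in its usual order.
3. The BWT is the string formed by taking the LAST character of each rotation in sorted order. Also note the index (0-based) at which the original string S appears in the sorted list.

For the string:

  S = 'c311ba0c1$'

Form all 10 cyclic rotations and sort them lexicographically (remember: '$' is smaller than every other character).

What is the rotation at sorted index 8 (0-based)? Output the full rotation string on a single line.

Answer: c1$c311ba0

Derivation:
All 10 rotations (rotation i = S[i:]+S[:i]):
  rot[0] = c311ba0c1$
  rot[1] = 311ba0c1$c
  rot[2] = 11ba0c1$c3
  rot[3] = 1ba0c1$c31
  rot[4] = ba0c1$c311
  rot[5] = a0c1$c311b
  rot[6] = 0c1$c311ba
  rot[7] = c1$c311ba0
  rot[8] = 1$c311ba0c
  rot[9] = $c311ba0c1
Sorted (with $ < everything):
  sorted[0] = $c311ba0c1
  sorted[1] = 0c1$c311ba
  sorted[2] = 1$c311ba0c
  sorted[3] = 11ba0c1$c3
  sorted[4] = 1ba0c1$c31
  sorted[5] = 311ba0c1$c
  sorted[6] = a0c1$c311b
  sorted[7] = ba0c1$c311
  sorted[8] = c1$c311ba0
  sorted[9] = c311ba0c1$
sorted[8] = c1$c311ba0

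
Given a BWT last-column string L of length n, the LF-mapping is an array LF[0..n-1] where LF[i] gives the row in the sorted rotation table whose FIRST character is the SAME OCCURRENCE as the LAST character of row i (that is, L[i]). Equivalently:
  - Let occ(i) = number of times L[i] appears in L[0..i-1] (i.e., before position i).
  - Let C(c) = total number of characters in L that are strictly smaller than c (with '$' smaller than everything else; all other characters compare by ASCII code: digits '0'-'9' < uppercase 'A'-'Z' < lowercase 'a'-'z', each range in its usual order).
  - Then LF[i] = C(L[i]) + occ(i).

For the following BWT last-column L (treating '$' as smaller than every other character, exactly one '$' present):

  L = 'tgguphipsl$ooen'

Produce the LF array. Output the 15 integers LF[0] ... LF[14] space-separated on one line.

Char counts: '$':1, 'e':1, 'g':2, 'h':1, 'i':1, 'l':1, 'n':1, 'o':2, 'p':2, 's':1, 't':1, 'u':1
C (first-col start): C('$')=0, C('e')=1, C('g')=2, C('h')=4, C('i')=5, C('l')=6, C('n')=7, C('o')=8, C('p')=10, C('s')=12, C('t')=13, C('u')=14
L[0]='t': occ=0, LF[0]=C('t')+0=13+0=13
L[1]='g': occ=0, LF[1]=C('g')+0=2+0=2
L[2]='g': occ=1, LF[2]=C('g')+1=2+1=3
L[3]='u': occ=0, LF[3]=C('u')+0=14+0=14
L[4]='p': occ=0, LF[4]=C('p')+0=10+0=10
L[5]='h': occ=0, LF[5]=C('h')+0=4+0=4
L[6]='i': occ=0, LF[6]=C('i')+0=5+0=5
L[7]='p': occ=1, LF[7]=C('p')+1=10+1=11
L[8]='s': occ=0, LF[8]=C('s')+0=12+0=12
L[9]='l': occ=0, LF[9]=C('l')+0=6+0=6
L[10]='$': occ=0, LF[10]=C('$')+0=0+0=0
L[11]='o': occ=0, LF[11]=C('o')+0=8+0=8
L[12]='o': occ=1, LF[12]=C('o')+1=8+1=9
L[13]='e': occ=0, LF[13]=C('e')+0=1+0=1
L[14]='n': occ=0, LF[14]=C('n')+0=7+0=7

Answer: 13 2 3 14 10 4 5 11 12 6 0 8 9 1 7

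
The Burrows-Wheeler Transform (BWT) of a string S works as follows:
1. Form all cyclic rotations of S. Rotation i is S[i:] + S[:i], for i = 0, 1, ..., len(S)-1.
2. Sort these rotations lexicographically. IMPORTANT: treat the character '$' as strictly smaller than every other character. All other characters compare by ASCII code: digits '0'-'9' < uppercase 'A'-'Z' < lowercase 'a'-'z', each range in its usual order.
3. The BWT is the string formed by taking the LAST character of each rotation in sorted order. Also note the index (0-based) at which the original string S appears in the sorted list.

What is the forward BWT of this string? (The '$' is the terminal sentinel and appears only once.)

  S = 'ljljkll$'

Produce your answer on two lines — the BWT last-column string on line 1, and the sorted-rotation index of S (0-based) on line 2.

All 8 rotations (rotation i = S[i:]+S[:i]):
  rot[0] = ljljkll$
  rot[1] = jljkll$l
  rot[2] = ljkll$lj
  rot[3] = jkll$ljl
  rot[4] = kll$ljlj
  rot[5] = ll$ljljk
  rot[6] = l$ljljkl
  rot[7] = $ljljkll
Sorted (with $ < everything):
  sorted[0] = $ljljkll  (last char: 'l')
  sorted[1] = jkll$ljl  (last char: 'l')
  sorted[2] = jljkll$l  (last char: 'l')
  sorted[3] = kll$ljlj  (last char: 'j')
  sorted[4] = l$ljljkl  (last char: 'l')
  sorted[5] = ljkll$lj  (last char: 'j')
  sorted[6] = ljljkll$  (last char: '$')
  sorted[7] = ll$ljljk  (last char: 'k')
Last column: llljlj$k
Original string S is at sorted index 6

Answer: llljlj$k
6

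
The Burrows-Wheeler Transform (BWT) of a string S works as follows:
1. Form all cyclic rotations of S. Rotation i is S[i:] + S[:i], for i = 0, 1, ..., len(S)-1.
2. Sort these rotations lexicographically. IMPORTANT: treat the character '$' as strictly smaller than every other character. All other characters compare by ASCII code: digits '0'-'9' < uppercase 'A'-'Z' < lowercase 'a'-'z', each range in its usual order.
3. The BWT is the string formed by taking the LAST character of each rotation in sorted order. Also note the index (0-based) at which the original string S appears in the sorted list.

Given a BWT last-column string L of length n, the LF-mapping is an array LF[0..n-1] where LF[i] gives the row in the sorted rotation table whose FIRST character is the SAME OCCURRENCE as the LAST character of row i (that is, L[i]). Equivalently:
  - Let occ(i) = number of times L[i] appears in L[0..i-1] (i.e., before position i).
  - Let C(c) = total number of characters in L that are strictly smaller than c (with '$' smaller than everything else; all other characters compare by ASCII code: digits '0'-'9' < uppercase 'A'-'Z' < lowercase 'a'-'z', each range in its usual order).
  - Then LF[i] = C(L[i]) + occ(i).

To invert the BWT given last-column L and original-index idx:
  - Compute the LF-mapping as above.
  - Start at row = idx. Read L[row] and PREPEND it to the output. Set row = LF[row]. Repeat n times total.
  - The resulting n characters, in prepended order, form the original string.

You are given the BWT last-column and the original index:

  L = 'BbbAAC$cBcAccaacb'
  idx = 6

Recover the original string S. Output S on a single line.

LF mapping: 4 9 10 1 2 6 0 12 5 13 3 14 15 7 8 16 11
Walk LF starting at row 6, prepending L[row]:
  step 1: row=6, L[6]='$', prepend. Next row=LF[6]=0
  step 2: row=0, L[0]='B', prepend. Next row=LF[0]=4
  step 3: row=4, L[4]='A', prepend. Next row=LF[4]=2
  step 4: row=2, L[2]='b', prepend. Next row=LF[2]=10
  step 5: row=10, L[10]='A', prepend. Next row=LF[10]=3
  step 6: row=3, L[3]='A', prepend. Next row=LF[3]=1
  step 7: row=1, L[1]='b', prepend. Next row=LF[1]=9
  step 8: row=9, L[9]='c', prepend. Next row=LF[9]=13
  step 9: row=13, L[13]='a', prepend. Next row=LF[13]=7
  step 10: row=7, L[7]='c', prepend. Next row=LF[7]=12
  step 11: row=12, L[12]='c', prepend. Next row=LF[12]=15
  step 12: row=15, L[15]='c', prepend. Next row=LF[15]=16
  step 13: row=16, L[16]='b', prepend. Next row=LF[16]=11
  step 14: row=11, L[11]='c', prepend. Next row=LF[11]=14
  step 15: row=14, L[14]='a', prepend. Next row=LF[14]=8
  step 16: row=8, L[8]='B', prepend. Next row=LF[8]=5
  step 17: row=5, L[5]='C', prepend. Next row=LF[5]=6
Reversed output: CBacbcccacbAAbAB$

Answer: CBacbcccacbAAbAB$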